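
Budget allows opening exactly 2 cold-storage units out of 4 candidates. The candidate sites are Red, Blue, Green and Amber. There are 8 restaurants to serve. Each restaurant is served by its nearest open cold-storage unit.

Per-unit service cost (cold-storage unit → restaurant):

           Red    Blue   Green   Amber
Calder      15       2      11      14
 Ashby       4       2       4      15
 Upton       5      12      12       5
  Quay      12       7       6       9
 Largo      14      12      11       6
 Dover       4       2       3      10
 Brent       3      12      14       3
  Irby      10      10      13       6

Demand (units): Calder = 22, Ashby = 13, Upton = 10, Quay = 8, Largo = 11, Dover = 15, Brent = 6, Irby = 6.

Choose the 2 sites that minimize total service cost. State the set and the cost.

Choose Blue and Amber; total service cost 326.

With exactly 2 open, each restaurant uses its cheapest among the chosen.
{Blue, Amber}: Calder→Blue 2·22=44, Ashby→Blue 2·13=26, Upton→Amber 5·10=50, Quay→Blue 7·8=56, Largo→Amber 6·11=66, Dover→Blue 2·15=30, Brent→Amber 3·6=18, Irby→Amber 6·6=36. Service cost 326.
{Red, Blue}: service cost 416
{Blue, Green}: service cost 521
Among all 6 size-2 choices, {Blue, Amber} is lowest.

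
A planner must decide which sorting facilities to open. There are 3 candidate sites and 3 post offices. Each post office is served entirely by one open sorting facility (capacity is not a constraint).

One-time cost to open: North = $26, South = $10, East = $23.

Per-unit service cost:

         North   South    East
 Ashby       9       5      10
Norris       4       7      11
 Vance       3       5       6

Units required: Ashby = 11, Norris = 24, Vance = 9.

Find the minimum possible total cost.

Minimum total cost: 214

For any fixed open set, each post office goes to its cheapest open site; total = fixed + service.
{North, South}: Ashby→South 5·11=55, Norris→North 4·24=96, Vance→North 3·9=27. Service 178; fixed 36; total 214.
{North, South, East}: service 178 + fixed 59 = 237
{North}: service 222 + fixed 26 = 248
{South}: service 268 + fixed 10 = 278
No other subset beats 214.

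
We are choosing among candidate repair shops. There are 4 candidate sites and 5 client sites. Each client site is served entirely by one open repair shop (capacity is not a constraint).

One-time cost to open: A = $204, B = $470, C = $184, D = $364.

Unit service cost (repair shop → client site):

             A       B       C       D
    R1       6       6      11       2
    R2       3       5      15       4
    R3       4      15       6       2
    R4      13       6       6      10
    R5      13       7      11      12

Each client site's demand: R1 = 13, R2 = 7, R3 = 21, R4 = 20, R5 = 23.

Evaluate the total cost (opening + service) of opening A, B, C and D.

Each client site is assigned to its cheapest site among the open ones.
{A, B, C, D}: R1→D 2·13=26, R2→A 3·7=21, R3→D 2·21=42, R4→B 6·20=120, R5→B 7·23=161. Service 370; fixed 1222; total 1592.

Total cost: 1592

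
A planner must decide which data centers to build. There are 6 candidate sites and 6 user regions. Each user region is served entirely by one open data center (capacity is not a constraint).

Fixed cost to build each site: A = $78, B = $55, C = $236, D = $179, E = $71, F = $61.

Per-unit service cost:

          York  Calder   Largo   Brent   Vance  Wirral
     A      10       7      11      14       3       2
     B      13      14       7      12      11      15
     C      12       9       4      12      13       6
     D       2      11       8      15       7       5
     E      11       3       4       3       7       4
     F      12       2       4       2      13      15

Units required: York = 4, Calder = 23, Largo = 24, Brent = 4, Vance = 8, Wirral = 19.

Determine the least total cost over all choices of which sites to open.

For any fixed open set, each user region goes to its cheapest open site; total = fixed + service.
{A, F}: York→A 10·4=40, Calder→F 2·23=46, Largo→F 4·24=96, Brent→F 2·4=8, Vance→A 3·8=24, Wirral→A 2·19=38. Service 252; fixed 139; total 391.
{E}: service 353 + fixed 71 = 424
{A, E}: York→A 10·4=40, Calder→E 3·23=69, Largo→E 4·24=96, Brent→E 3·4=12, Vance→A 3·8=24, Wirral→A 2·19=38. Service 279; fixed 149; total 428.
{A, B, C, D, E, F}: York→D 2·4=8, Calder→F 2·23=46, Largo→C 4·24=96, Brent→F 2·4=8, Vance→A 3·8=24, Wirral→A 2·19=38. Service 220; fixed 680; total 900.
No other subset beats 391.

Minimum total cost: 391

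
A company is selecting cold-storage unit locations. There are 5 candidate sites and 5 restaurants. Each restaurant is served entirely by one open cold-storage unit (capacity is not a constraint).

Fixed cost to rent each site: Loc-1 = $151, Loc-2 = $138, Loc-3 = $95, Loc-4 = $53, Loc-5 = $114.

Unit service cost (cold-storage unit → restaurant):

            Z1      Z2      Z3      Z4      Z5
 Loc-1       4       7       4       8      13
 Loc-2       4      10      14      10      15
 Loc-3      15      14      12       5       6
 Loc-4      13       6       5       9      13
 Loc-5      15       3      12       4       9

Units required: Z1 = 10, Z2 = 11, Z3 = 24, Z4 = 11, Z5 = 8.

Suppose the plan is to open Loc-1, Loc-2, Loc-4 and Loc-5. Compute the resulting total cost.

Total cost: 741

Each restaurant is assigned to its cheapest site among the open ones.
{Loc-1, Loc-2, Loc-4, Loc-5}: Z1→Loc-1 4·10=40, Z2→Loc-5 3·11=33, Z3→Loc-1 4·24=96, Z4→Loc-5 4·11=44, Z5→Loc-5 9·8=72. Service 285; fixed 456; total 741.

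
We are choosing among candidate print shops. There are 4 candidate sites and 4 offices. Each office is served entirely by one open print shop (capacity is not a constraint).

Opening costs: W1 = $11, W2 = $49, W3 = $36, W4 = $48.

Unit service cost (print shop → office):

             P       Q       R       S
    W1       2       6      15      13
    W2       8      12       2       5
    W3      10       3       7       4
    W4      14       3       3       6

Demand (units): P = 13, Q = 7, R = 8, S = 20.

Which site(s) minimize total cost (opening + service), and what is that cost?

Open W1 and W3; minimum total cost 230.

For any fixed open set, each office goes to its cheapest open site; total = fixed + service.
{W1, W3}: P→W1 2·13=26, Q→W3 3·7=21, R→W3 7·8=56, S→W3 4·20=80. Service 183; fixed 47; total 230.
{W1, W2, W3}: P→W1 2·13=26, Q→W3 3·7=21, R→W2 2·8=16, S→W3 4·20=80. Service 143; fixed 96; total 239.
{W1, W2}: service 184 + fixed 60 = 244
{W1, W2, W3, W4}: P→W1 2·13=26, Q→W3 3·7=21, R→W2 2·8=16, S→W3 4·20=80. Service 143; fixed 144; total 287.
No other subset beats 230.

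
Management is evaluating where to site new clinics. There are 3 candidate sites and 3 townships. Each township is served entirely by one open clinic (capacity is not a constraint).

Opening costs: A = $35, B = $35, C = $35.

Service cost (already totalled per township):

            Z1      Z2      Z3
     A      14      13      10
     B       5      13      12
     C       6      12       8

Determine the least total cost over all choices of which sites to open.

For any fixed open set, each township goes to its cheapest open site; total = fixed + service.
{C}: Z1→C 6, Z2→C 12, Z3→C 8. Service 26; fixed 35; total 61.
{B}: service 30 + fixed 35 = 65
{A}: Z1→A 14, Z2→A 13, Z3→A 10. Service 37; fixed 35; total 72.
{A, B, C}: Z1→B 5, Z2→C 12, Z3→C 8. Service 25; fixed 105; total 130.
No other subset beats 61.

Minimum total cost: 61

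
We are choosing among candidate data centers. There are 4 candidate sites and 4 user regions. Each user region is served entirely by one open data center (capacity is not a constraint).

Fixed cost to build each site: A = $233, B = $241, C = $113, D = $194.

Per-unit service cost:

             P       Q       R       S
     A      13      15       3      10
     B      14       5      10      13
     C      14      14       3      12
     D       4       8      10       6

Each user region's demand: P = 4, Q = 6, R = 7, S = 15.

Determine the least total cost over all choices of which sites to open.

Minimum total cost: 418

For any fixed open set, each user region goes to its cheapest open site; total = fixed + service.
{D}: P→D 4·4=16, Q→D 8·6=48, R→D 10·7=70, S→D 6·15=90. Service 224; fixed 194; total 418.
{C}: P→C 14·4=56, Q→C 14·6=84, R→C 3·7=21, S→C 12·15=180. Service 341; fixed 113; total 454.
{C, D}: service 175 + fixed 307 = 482
{A, B, C, D}: service 157 + fixed 781 = 938
(All 15 nonempty subsets were checked; D only is lowest.)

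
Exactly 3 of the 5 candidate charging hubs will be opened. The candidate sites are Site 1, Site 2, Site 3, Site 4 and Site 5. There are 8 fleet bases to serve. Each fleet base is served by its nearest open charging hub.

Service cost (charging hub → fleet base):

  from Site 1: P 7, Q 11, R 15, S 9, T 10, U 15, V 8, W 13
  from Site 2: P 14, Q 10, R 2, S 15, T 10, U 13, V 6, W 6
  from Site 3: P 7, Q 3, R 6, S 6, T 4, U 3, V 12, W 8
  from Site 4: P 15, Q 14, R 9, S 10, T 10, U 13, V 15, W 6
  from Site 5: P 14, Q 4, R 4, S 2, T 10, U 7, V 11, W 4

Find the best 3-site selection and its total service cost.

With exactly 3 open, each fleet base uses its cheapest among the chosen.
{Site 2, Site 3, Site 5}: P→Site 3 7, Q→Site 3 3, R→Site 2 2, S→Site 5 2, T→Site 3 4, U→Site 3 3, V→Site 2 6, W→Site 5 4. Service cost 31.
{Site 1, Site 3, Site 5}: service cost 35
{Site 1, Site 2, Site 3}: service cost 37
Among all 10 size-3 choices, {Site 2, Site 3, Site 5} is lowest.

Choose Site 2, Site 3 and Site 5; total service cost 31.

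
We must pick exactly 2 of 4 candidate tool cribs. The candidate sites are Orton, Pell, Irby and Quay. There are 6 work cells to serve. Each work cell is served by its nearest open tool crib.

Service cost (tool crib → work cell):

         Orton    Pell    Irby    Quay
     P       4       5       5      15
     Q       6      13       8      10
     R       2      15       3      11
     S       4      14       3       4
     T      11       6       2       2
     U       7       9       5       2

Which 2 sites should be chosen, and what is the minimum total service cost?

Choose Orton and Quay; total service cost 20.

With exactly 2 open, each work cell uses its cheapest among the chosen.
{Orton, Quay}: P→Orton 4, Q→Orton 6, R→Orton 2, S→Orton 4, T→Quay 2, U→Quay 2. Service cost 20.
{Orton, Irby}: service cost 22
{Irby, Quay}: service cost 23
Among all 6 size-2 choices, {Orton, Quay} is lowest.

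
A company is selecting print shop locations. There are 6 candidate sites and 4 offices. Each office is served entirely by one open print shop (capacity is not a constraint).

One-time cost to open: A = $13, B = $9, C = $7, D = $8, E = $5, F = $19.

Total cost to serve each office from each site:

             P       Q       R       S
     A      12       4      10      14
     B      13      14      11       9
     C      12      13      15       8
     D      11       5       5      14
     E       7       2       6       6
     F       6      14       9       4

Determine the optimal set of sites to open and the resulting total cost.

Open E only; minimum total cost 26.

For any fixed open set, each office goes to its cheapest open site; total = fixed + service.
{E}: P→E 7, Q→E 2, R→E 6, S→E 6. Service 21; fixed 5; total 26.
{C, E}: P→E 7, Q→E 2, R→E 6, S→E 6. Service 21; fixed 12; total 33.
{D, E}: service 20 + fixed 13 = 33
{A, B, C, D, E, F}: service 17 + fixed 61 = 78
No other subset beats 26.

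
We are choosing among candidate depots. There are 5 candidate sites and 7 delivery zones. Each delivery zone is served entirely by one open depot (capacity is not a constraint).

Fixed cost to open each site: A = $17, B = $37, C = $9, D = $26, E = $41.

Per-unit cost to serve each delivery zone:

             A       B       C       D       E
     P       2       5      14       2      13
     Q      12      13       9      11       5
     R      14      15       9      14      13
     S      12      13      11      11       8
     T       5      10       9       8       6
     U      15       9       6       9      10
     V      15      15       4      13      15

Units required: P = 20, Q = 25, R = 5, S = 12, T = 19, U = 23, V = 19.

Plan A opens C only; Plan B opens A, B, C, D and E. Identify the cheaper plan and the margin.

Plan B is cheaper by 331.

Plan A: {C}: P→C 14·20=280, Q→C 9·25=225, R→C 9·5=45, S→C 11·12=132, T→C 9·19=171, U→C 6·23=138, V→C 4·19=76. Service 1067; fixed 9; total 1076.
Plan B: {A, B, C, D, E}: P→A 2·20=40, Q→E 5·25=125, R→C 9·5=45, S→E 8·12=96, T→A 5·19=95, U→C 6·23=138, V→C 4·19=76. Service 615; fixed 130; total 745.
Difference: |1076 − 745| = 331.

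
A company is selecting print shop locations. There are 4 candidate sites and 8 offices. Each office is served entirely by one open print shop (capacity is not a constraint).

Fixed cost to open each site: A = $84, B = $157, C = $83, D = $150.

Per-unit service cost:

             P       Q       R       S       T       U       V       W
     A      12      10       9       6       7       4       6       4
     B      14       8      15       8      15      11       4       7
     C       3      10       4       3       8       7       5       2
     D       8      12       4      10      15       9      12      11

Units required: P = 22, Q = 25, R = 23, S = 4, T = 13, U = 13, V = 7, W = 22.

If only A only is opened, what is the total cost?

Each office is assigned to its cheapest site among the open ones.
{A}: P→A 12·22=264, Q→A 10·25=250, R→A 9·23=207, S→A 6·4=24, T→A 7·13=91, U→A 4·13=52, V→A 6·7=42, W→A 4·22=88. Service 1018; fixed 84; total 1102.

Total cost: 1102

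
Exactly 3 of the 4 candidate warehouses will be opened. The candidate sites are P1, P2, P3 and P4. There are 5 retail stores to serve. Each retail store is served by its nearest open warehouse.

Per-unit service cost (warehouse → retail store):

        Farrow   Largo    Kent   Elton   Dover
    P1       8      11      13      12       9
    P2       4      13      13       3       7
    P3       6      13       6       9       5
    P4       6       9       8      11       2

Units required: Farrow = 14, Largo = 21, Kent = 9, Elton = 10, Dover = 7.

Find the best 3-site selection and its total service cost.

With exactly 3 open, each retail store uses its cheapest among the chosen.
{P2, P3, P4}: Farrow→P2 4·14=56, Largo→P4 9·21=189, Kent→P3 6·9=54, Elton→P2 3·10=30, Dover→P4 2·7=14. Service cost 343.
{P1, P2, P4}: service cost 361
{P1, P2, P3}: service cost 406
Among all 4 size-3 choices, {P2, P3, P4} is lowest.

Choose P2, P3 and P4; total service cost 343.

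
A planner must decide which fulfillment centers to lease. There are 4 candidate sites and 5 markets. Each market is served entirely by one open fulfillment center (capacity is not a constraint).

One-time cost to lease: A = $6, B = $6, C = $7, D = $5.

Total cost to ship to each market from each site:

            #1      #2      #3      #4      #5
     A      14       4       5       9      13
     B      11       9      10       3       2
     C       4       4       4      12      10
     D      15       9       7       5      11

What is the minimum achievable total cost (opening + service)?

Minimum total cost: 30

For any fixed open set, each market goes to its cheapest open site; total = fixed + service.
{B, C}: #1→C 4, #2→C 4, #3→C 4, #4→B 3, #5→B 2. Service 17; fixed 13; total 30.
{B, C, D}: service 17 + fixed 18 = 35
{A, B, C}: service 17 + fixed 19 = 36
{A, B, C, D}: service 17 + fixed 24 = 41
No other subset beats 30.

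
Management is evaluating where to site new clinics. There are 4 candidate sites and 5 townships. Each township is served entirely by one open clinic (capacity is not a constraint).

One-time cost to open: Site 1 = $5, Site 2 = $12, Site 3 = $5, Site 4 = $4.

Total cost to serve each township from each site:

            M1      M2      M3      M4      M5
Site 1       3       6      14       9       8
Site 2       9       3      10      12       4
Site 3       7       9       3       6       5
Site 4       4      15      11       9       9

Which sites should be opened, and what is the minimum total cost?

Open Site 1 and Site 3; minimum total cost 33.

For any fixed open set, each township goes to its cheapest open site; total = fixed + service.
{Site 1, Site 3}: M1→Site 1 3, M2→Site 1 6, M3→Site 3 3, M4→Site 3 6, M5→Site 3 5. Service 23; fixed 10; total 33.
{Site 3}: service 30 + fixed 5 = 35
{Site 3, Site 4}: service 27 + fixed 9 = 36
{Site 1, Site 2, Site 3, Site 4}: M1→Site 1 3, M2→Site 2 3, M3→Site 3 3, M4→Site 3 6, M5→Site 2 4. Service 19; fixed 26; total 45.
No other subset beats 33.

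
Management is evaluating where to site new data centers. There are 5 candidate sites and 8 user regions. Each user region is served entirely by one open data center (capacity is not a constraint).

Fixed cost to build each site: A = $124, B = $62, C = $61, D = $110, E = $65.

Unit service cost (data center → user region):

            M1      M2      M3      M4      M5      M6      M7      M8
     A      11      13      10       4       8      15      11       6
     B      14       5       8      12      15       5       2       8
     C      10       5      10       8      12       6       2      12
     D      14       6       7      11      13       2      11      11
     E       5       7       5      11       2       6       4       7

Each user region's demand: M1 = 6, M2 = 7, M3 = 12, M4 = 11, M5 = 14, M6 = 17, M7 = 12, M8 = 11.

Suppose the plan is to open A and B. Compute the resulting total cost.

Total cost: 714

Each user region is assigned to its cheapest site among the open ones.
{A, B}: M1→A 11·6=66, M2→B 5·7=35, M3→B 8·12=96, M4→A 4·11=44, M5→A 8·14=112, M6→B 5·17=85, M7→B 2·12=24, M8→A 6·11=66. Service 528; fixed 186; total 714.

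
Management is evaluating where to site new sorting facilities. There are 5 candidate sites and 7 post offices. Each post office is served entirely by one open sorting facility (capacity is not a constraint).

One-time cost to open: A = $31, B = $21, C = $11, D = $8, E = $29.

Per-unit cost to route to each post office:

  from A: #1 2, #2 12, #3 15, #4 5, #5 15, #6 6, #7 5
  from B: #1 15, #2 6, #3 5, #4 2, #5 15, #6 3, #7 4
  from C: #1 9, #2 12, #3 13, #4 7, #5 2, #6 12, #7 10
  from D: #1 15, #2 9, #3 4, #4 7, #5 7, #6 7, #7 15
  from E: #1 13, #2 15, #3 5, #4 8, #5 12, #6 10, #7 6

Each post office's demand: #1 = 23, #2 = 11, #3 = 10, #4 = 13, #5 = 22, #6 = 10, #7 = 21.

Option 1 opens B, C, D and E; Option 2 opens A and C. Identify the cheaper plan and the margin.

Option 1 is cheaper by 58.

Option 1: {B, C, D, E}: #1→C 9·23=207, #2→B 6·11=66, #3→D 4·10=40, #4→B 2·13=26, #5→C 2·22=44, #6→B 3·10=30, #7→B 4·21=84. Service 497; fixed 69; total 566.
Option 2: {A, C}: #1→A 2·23=46, #2→A 12·11=132, #3→C 13·10=130, #4→A 5·13=65, #5→C 2·22=44, #6→A 6·10=60, #7→A 5·21=105. Service 582; fixed 42; total 624.
Difference: |566 − 624| = 58.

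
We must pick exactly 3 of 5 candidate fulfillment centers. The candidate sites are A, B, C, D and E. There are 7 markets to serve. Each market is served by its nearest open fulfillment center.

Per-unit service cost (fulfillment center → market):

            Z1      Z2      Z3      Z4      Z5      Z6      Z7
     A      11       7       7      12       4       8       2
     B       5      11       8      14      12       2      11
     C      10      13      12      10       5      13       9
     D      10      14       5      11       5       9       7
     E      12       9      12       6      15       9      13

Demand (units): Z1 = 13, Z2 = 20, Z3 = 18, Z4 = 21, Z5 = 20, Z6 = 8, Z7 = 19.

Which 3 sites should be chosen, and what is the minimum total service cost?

With exactly 3 open, each market uses its cheapest among the chosen.
{A, B, E}: Z1→B 5·13=65, Z2→A 7·20=140, Z3→A 7·18=126, Z4→E 6·21=126, Z5→A 4·20=80, Z6→B 2·8=16, Z7→A 2·19=38. Service cost 591.
{A, B, D}: service cost 660
{A, D, E}: service cost 668
Among all 10 size-3 choices, {A, B, E} is lowest.

Choose A, B and E; total service cost 591.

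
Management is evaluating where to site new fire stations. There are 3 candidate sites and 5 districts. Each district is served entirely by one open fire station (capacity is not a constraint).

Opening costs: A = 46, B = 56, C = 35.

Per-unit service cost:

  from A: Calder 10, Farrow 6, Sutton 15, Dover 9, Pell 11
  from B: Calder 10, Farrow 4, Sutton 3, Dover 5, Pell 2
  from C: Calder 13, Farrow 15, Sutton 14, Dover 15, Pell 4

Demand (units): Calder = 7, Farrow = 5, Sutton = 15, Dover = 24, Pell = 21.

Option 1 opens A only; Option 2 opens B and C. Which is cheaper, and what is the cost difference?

Option 1: {A}: Calder→A 10·7=70, Farrow→A 6·5=30, Sutton→A 15·15=225, Dover→A 9·24=216, Pell→A 11·21=231. Service 772; fixed 46; total 818.
Option 2: {B, C}: Calder→B 10·7=70, Farrow→B 4·5=20, Sutton→B 3·15=45, Dover→B 5·24=120, Pell→B 2·21=42. Service 297; fixed 91; total 388.
Difference: |818 − 388| = 430.

Option 2 is cheaper by 430.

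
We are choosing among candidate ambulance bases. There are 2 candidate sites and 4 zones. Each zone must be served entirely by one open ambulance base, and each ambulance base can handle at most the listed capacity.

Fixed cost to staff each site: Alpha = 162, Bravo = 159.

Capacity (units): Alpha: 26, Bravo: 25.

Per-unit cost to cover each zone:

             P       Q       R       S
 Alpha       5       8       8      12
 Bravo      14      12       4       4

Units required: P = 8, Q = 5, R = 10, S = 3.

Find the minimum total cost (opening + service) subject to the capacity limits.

Minimum total cost: 358

Open {Alpha}: P→Alpha 5·8=40, Q→Alpha 8·5=40, R→Alpha 8·10=80, S→Alpha 12·3=36.
Loads: Alpha carries 26/26. Service 196; fixed 162; total 358.
Next best feasible plan costs 453.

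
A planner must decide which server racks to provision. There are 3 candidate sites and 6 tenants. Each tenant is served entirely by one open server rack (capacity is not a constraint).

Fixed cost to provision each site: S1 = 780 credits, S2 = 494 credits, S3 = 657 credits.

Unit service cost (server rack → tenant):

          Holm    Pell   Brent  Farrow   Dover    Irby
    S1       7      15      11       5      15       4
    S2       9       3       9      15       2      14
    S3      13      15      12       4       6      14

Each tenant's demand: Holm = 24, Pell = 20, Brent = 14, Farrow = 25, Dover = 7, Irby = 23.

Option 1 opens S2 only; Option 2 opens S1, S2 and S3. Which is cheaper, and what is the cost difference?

Option 1 is cheaper by 884.

Option 1: {S2}: Holm→S2 9·24=216, Pell→S2 3·20=60, Brent→S2 9·14=126, Farrow→S2 15·25=375, Dover→S2 2·7=14, Irby→S2 14·23=322. Service 1113; fixed 494; total 1607.
Option 2: {S1, S2, S3}: Holm→S1 7·24=168, Pell→S2 3·20=60, Brent→S2 9·14=126, Farrow→S3 4·25=100, Dover→S2 2·7=14, Irby→S1 4·23=92. Service 560; fixed 1931; total 2491.
Difference: |1607 − 2491| = 884.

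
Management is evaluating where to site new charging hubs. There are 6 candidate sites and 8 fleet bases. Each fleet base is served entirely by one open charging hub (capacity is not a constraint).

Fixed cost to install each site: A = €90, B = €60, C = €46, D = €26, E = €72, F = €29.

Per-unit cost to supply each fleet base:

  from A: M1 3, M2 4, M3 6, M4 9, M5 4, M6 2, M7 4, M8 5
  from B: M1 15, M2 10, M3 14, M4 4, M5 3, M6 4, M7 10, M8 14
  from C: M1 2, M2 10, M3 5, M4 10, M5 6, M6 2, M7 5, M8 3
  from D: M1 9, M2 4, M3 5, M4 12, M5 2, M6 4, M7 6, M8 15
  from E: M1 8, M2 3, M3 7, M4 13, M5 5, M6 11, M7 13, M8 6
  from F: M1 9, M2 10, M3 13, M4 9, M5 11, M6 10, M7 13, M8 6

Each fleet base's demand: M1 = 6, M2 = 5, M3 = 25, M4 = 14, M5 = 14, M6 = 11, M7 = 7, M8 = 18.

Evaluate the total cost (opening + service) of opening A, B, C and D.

Total cost: 567

Each fleet base is assigned to its cheapest site among the open ones.
{A, B, C, D}: M1→C 2·6=12, M2→A 4·5=20, M3→C 5·25=125, M4→B 4·14=56, M5→D 2·14=28, M6→A 2·11=22, M7→A 4·7=28, M8→C 3·18=54. Service 345; fixed 222; total 567.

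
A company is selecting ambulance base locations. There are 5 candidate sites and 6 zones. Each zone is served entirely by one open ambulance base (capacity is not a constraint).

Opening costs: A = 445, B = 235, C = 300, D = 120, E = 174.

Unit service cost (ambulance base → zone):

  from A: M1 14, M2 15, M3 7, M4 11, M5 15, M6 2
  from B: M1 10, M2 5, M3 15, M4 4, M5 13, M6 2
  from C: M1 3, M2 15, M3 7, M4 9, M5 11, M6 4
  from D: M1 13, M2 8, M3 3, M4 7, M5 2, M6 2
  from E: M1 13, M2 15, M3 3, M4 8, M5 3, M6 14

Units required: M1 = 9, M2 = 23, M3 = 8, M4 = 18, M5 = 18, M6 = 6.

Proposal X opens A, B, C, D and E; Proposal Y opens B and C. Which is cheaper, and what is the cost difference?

Proposal X: {A, B, C, D, E}: M1→C 3·9=27, M2→B 5·23=115, M3→D 3·8=24, M4→B 4·18=72, M5→D 2·18=36, M6→A 2·6=12. Service 286; fixed 1274; total 1560.
Proposal Y: {B, C}: M1→C 3·9=27, M2→B 5·23=115, M3→C 7·8=56, M4→B 4·18=72, M5→C 11·18=198, M6→B 2·6=12. Service 480; fixed 535; total 1015.
Difference: |1560 − 1015| = 545.

Proposal Y is cheaper by 545.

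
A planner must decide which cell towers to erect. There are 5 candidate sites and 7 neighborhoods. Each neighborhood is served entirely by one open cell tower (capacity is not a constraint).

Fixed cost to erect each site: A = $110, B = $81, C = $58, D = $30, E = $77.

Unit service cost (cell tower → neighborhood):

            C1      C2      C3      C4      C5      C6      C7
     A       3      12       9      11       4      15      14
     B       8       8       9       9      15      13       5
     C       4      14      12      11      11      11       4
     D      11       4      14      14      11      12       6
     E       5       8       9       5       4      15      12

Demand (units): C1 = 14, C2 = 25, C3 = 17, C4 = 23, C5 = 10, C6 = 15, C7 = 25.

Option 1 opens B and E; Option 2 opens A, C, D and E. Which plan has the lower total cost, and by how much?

Option 2 is cheaper by 66.

Option 1: {B, E}: C1→E 5·14=70, C2→B 8·25=200, C3→B 9·17=153, C4→E 5·23=115, C5→E 4·10=40, C6→B 13·15=195, C7→B 5·25=125. Service 898; fixed 158; total 1056.
Option 2: {A, C, D, E}: C1→A 3·14=42, C2→D 4·25=100, C3→A 9·17=153, C4→E 5·23=115, C5→A 4·10=40, C6→C 11·15=165, C7→C 4·25=100. Service 715; fixed 275; total 990.
Difference: |1056 − 990| = 66.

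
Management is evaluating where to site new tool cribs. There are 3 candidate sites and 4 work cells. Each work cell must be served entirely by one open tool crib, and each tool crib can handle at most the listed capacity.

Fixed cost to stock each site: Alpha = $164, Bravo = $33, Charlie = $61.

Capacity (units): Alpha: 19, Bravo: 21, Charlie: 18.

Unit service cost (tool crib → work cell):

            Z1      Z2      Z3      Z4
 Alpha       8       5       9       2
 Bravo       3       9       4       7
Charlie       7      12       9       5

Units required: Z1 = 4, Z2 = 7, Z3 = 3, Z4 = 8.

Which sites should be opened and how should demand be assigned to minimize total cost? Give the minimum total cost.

Open {Bravo, Charlie}: Z1→Bravo 3·4=12, Z2→Bravo 9·7=63, Z3→Bravo 4·3=12, Z4→Charlie 5·8=40.
Loads: Bravo carries 14/21, Charlie carries 8/18. Service 127; fixed 94; total 221.
Next best feasible plan costs 236.

Minimum total cost: 221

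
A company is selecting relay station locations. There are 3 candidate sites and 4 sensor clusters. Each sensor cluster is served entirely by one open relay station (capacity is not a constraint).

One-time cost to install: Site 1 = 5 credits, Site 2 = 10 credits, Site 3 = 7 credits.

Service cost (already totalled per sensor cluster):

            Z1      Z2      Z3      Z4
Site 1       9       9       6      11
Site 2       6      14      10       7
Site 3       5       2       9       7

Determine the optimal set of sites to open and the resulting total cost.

For any fixed open set, each sensor cluster goes to its cheapest open site; total = fixed + service.
{Site 3}: Z1→Site 3 5, Z2→Site 3 2, Z3→Site 3 9, Z4→Site 3 7. Service 23; fixed 7; total 30.
{Site 1, Site 3}: Z1→Site 3 5, Z2→Site 3 2, Z3→Site 1 6, Z4→Site 3 7. Service 20; fixed 12; total 32.
{Site 1}: service 35 + fixed 5 = 40
{Site 1, Site 2, Site 3}: Z1→Site 3 5, Z2→Site 3 2, Z3→Site 1 6, Z4→Site 2 7. Service 20; fixed 22; total 42.
(All 7 nonempty subsets were checked; Site 3 only is lowest.)

Open Site 3 only; minimum total cost 30.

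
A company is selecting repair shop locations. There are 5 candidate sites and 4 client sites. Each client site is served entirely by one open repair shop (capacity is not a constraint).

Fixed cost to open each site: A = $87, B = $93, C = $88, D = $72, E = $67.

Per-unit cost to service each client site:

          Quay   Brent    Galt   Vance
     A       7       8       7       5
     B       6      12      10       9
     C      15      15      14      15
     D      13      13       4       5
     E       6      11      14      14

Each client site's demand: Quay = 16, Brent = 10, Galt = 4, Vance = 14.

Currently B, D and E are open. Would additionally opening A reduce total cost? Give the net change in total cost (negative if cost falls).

Current service cost with {B, D, E}: 292.
Adding A: each client site re-picks its cheapest; new service cost 262, saving 30.
Extra fixed cost: 87. Net change = 87 − 30 = 57.
(Totals: 524 → 581.)

No — net change +57 (cost rises by 57).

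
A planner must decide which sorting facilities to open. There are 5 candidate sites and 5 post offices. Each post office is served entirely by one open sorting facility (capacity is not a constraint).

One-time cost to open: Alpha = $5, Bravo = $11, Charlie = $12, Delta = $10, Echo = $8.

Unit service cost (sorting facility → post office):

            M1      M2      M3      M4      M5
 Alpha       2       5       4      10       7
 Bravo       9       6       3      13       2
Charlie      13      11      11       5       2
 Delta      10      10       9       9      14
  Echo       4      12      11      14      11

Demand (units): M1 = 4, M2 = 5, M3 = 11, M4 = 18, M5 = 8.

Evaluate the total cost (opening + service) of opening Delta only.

Each post office is assigned to its cheapest site among the open ones.
{Delta}: M1→Delta 10·4=40, M2→Delta 10·5=50, M3→Delta 9·11=99, M4→Delta 9·18=162, M5→Delta 14·8=112. Service 463; fixed 10; total 473.

Total cost: 473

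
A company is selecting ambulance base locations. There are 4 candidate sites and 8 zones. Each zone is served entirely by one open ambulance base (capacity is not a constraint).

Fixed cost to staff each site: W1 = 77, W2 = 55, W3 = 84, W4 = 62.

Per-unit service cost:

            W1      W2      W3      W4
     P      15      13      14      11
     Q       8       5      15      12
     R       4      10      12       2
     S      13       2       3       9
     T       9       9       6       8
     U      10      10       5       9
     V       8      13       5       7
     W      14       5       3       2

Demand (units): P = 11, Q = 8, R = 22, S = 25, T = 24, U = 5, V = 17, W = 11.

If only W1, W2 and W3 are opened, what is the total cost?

Total cost: 824

Each zone is assigned to its cheapest site among the open ones.
{W1, W2, W3}: P→W2 13·11=143, Q→W2 5·8=40, R→W1 4·22=88, S→W2 2·25=50, T→W3 6·24=144, U→W3 5·5=25, V→W3 5·17=85, W→W3 3·11=33. Service 608; fixed 216; total 824.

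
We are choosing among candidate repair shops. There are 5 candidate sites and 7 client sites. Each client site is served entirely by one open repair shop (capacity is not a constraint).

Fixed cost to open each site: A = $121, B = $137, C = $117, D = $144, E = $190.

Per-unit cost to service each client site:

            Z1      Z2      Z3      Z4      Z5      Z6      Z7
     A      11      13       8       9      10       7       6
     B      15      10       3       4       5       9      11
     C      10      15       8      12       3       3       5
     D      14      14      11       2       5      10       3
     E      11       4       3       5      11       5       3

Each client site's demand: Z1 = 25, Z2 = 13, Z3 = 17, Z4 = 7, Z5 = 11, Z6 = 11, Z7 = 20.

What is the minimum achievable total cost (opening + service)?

For any fixed open set, each client site goes to its cheapest open site; total = fixed + service.
{C, E}: Z1→C 10·25=250, Z2→E 4·13=52, Z3→E 3·17=51, Z4→E 5·7=35, Z5→C 3·11=33, Z6→C 3·11=33, Z7→E 3·20=60. Service 514; fixed 307; total 821.
{E}: Z1→E 11·25=275, Z2→E 4·13=52, Z3→E 3·17=51, Z4→E 5·7=35, Z5→E 11·11=121, Z6→E 5·11=55, Z7→E 3·20=60. Service 649; fixed 190; total 839.
{B, C}: Z1→C 10·25=250, Z2→B 10·13=130, Z3→B 3·17=51, Z4→B 4·7=28, Z5→C 3·11=33, Z6→C 3·11=33, Z7→C 5·20=100. Service 625; fixed 254; total 879.
{A, B, C, D, E}: service 493 + fixed 709 = 1202
No other subset beats 821.

Minimum total cost: 821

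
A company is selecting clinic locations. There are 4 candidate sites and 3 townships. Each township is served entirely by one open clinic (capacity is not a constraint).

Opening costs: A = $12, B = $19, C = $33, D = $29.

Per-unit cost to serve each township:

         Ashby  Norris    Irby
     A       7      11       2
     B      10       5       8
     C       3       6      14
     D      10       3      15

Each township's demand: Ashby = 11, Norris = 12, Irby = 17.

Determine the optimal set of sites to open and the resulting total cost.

For any fixed open set, each township goes to its cheapest open site; total = fixed + service.
{A, C, D}: Ashby→C 3·11=33, Norris→D 3·12=36, Irby→A 2·17=34. Service 103; fixed 74; total 177.
{A, C}: service 139 + fixed 45 = 184
{A, D}: service 147 + fixed 41 = 188
{A, B, C, D}: service 103 + fixed 93 = 196
No other subset beats 177.

Open A, C and D; minimum total cost 177.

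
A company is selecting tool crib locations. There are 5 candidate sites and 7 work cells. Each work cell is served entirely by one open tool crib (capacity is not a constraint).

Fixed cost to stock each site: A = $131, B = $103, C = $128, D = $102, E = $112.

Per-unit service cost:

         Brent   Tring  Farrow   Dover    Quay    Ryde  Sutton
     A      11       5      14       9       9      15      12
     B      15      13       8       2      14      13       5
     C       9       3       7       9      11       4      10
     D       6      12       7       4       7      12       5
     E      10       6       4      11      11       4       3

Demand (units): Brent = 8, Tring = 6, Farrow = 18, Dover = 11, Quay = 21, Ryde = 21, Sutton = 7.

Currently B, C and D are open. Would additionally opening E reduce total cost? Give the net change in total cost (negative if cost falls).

Current service cost with {B, C, D}: 480.
Adding E: each work cell re-picks its cheapest; new service cost 412, saving 68.
Extra fixed cost: 112. Net change = 112 − 68 = 44.
(Totals: 813 → 857.)

No — net change +44 (cost rises by 44).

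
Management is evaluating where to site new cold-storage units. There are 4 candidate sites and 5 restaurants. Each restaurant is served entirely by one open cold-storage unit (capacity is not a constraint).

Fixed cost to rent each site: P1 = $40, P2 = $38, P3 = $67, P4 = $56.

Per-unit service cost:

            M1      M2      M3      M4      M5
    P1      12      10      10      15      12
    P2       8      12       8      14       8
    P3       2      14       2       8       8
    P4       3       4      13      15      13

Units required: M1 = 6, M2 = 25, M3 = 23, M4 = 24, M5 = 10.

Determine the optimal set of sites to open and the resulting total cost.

For any fixed open set, each restaurant goes to its cheapest open site; total = fixed + service.
{P3, P4}: M1→P3 2·6=12, M2→P4 4·25=100, M3→P3 2·23=46, M4→P3 8·24=192, M5→P3 8·10=80. Service 430; fixed 123; total 553.
{P2, P3, P4}: service 430 + fixed 161 = 591
{P1, P3, P4}: M1→P3 2·6=12, M2→P4 4·25=100, M3→P3 2·23=46, M4→P3 8·24=192, M5→P3 8·10=80. Service 430; fixed 163; total 593.
{P1, P2, P3, P4}: M1→P3 2·6=12, M2→P4 4·25=100, M3→P3 2·23=46, M4→P3 8·24=192, M5→P2 8·10=80. Service 430; fixed 201; total 631.
No other subset beats 553.

Open P3 and P4; minimum total cost 553.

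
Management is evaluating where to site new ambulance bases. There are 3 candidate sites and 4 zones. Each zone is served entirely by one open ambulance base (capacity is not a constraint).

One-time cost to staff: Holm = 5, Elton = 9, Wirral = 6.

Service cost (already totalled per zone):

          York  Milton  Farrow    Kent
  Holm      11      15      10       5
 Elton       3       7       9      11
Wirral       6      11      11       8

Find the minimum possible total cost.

Minimum total cost: 38

For any fixed open set, each zone goes to its cheapest open site; total = fixed + service.
{Holm, Elton}: York→Elton 3, Milton→Elton 7, Farrow→Elton 9, Kent→Holm 5. Service 24; fixed 14; total 38.
{Elton}: York→Elton 3, Milton→Elton 7, Farrow→Elton 9, Kent→Elton 11. Service 30; fixed 9; total 39.
{Elton, Wirral}: service 27 + fixed 15 = 42
{Holm, Elton, Wirral}: York→Elton 3, Milton→Elton 7, Farrow→Elton 9, Kent→Holm 5. Service 24; fixed 20; total 44.
No other subset beats 38.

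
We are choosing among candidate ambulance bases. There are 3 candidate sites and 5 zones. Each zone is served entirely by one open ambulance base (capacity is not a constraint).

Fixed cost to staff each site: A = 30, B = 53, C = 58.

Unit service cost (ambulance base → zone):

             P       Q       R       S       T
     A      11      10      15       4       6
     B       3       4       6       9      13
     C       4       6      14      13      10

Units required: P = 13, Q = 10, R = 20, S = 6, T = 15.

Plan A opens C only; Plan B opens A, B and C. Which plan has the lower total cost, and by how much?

Plan B is cheaper by 224.

Plan A: {C}: P→C 4·13=52, Q→C 6·10=60, R→C 14·20=280, S→C 13·6=78, T→C 10·15=150. Service 620; fixed 58; total 678.
Plan B: {A, B, C}: P→B 3·13=39, Q→B 4·10=40, R→B 6·20=120, S→A 4·6=24, T→A 6·15=90. Service 313; fixed 141; total 454.
Difference: |678 − 454| = 224.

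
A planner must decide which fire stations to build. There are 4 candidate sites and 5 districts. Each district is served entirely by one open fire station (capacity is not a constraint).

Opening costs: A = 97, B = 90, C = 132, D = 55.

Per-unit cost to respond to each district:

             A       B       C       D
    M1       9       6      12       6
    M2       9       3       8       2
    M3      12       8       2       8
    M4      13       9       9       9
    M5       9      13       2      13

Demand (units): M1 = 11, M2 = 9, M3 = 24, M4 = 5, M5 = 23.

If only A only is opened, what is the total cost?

Total cost: 837

Each district is assigned to its cheapest site among the open ones.
{A}: M1→A 9·11=99, M2→A 9·9=81, M3→A 12·24=288, M4→A 13·5=65, M5→A 9·23=207. Service 740; fixed 97; total 837.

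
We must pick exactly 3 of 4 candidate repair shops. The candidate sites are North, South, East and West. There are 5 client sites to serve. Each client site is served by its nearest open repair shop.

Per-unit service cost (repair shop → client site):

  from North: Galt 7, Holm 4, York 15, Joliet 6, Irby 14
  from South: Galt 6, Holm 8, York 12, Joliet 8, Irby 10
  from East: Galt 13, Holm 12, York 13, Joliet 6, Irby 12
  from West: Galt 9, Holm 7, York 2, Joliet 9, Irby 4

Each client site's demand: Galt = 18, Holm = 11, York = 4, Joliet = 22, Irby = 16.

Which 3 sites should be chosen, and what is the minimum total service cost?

With exactly 3 open, each client site uses its cheapest among the chosen.
{North, South, West}: Galt→South 6·18=108, Holm→North 4·11=44, York→West 2·4=8, Joliet→North 6·22=132, Irby→West 4·16=64. Service cost 356.
{North, East, West}: service cost 374
{South, East, West}: service cost 389
Among all 4 size-3 choices, {North, South, West} is lowest.

Choose North, South and West; total service cost 356.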